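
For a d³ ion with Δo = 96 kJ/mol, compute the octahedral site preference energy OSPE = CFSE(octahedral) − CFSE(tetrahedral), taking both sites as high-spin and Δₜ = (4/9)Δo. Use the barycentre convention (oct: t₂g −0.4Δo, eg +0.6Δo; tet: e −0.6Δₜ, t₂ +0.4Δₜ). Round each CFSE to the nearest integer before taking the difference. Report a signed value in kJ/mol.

Octahedral high-spin t₂g³ eg⁰: CFSE = -1.2 × 96 = -115 kJ/mol.
Tetrahedral e² t₂¹ gives -0.8Δₜ = -0.8 × (4/9) × 96 = -34 kJ/mol.
Subtracting, OSPE = -115 − (-34) = -81 kJ/mol.

-81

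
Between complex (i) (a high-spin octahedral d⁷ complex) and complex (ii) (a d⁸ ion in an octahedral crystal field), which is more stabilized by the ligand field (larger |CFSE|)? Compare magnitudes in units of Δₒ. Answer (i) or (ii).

(ii)

(i): t2g^5 e_g^2, CFSE = -0.8Δₒ.
(ii): t2g^6 e_g^2, CFSE = -1.2Δₒ.
So (ii) has the larger |CFSE|.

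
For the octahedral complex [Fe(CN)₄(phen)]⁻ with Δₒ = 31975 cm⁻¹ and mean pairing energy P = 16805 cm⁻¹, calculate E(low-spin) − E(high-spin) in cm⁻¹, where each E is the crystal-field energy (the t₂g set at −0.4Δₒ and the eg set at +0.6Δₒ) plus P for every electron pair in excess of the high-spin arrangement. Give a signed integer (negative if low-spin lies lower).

-30340

Ligand charges: 4×(-1) from CN⁻ and 1×(+0) from phen sum to -4; with overall charge -1, Fe is +3.
Fe sits in group 8; removing 3 electrons leaves Fe³⁺ with 8 − 3 = 5 d electrons.
In the high-spin limit (t₂g³ eg²) the orbital term is 0.0Δₒ = 0 cm⁻¹, with no excess pairing.
For low-spin the configuration is t₂g⁵ eg⁰: orbital energy -2.0 × 31975 = -63950 cm⁻¹, and 2 additional pairs relative to high-spin add 33610 cm⁻¹, giving -30340 cm⁻¹.
The difference is -30340 − (0) = -30340 cm⁻¹, so low-spin lies lower.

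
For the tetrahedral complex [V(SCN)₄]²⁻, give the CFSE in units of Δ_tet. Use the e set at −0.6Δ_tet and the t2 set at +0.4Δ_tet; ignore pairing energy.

Each SCN⁻ contributes -1; 4 × (-1) = -4. With overall charge -2, V is in the +2 oxidation state.
V sits in group 5; removing 2 electrons leaves V²⁺ with 5 − 2 = 3 d electrons.
Tetrahedral splitting is small, so the complex is high-spin.
Configuration: e^2 t2^1.
CFSE = 2(-0.6Δ_tet) + 1(0.4Δ_tet) = -1.2Δ_tet + 0.4Δ_tet = -0.8Δ_tet.

-0.8 Δ_tet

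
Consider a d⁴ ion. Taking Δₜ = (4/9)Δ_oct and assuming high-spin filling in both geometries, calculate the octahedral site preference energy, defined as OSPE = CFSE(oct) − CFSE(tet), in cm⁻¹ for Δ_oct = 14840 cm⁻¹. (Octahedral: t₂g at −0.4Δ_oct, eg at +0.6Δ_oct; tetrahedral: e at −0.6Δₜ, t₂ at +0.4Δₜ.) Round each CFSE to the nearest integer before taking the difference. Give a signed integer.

-6266

In an octahedral site d⁴ (HS) is t2g^3 e_g^1, giving CFSE(oct) = -0.6Δ_oct = -8904 cm⁻¹.
In a tetrahedral site the filling is e^2 t2^2: CFSE(tet) = -0.4Δₜ = -0.4 × (4/9)(14840) = -2638 cm⁻¹.
OSPE = CFSE(oct) − CFSE(tet) = -8904 − (-2638) = -6266 cm⁻¹.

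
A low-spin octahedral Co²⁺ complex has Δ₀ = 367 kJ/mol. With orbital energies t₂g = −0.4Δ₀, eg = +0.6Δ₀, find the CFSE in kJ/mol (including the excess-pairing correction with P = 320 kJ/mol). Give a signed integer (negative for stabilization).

-341

Group 9 minus oxidation state +2 gives a d⁷ configuration for Co²⁺.
The d⁷ electrons fill as t₂g⁶ eg¹.
Orbital CFSE = 6(-0.4) + 1(0.6) = -1.8Δ₀ = -1.8 × 367 = -661 kJ/mol.
Pairing penalty: 3 pairs vs 2 in the high-spin reference → 1 extra × P = 320 kJ/mol.
Combining: -661 + 320 = -341 kJ/mol.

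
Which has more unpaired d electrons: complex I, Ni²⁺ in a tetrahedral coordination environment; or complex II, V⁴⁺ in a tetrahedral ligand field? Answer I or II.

I: Ni²⁺: group 10, so d-count = 10 − 2 = 8; Tetrahedral fields are weak (Δₜ ≈ 4/9 Δₒ), so electrons fill high-spin; e^4 t2^4 → 2 unpaired.
II: V⁴⁺: group 5, so d-count = 5 − 4 = 1; Tetrahedral fields are weak (Δₜ ≈ 4/9 Δₒ), so electrons fill high-spin; e¹ t₂⁰ → 1 unpaired.
So I has more unpaired electrons.

I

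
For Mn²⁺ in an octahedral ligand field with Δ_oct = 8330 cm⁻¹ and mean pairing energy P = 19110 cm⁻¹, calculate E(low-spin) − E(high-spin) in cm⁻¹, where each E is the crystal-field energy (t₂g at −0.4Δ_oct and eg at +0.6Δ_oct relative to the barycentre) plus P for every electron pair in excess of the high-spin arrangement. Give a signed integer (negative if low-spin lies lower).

21560

Group 7 minus oxidation state +2 gives a d⁵ configuration for Mn²⁺.
In the high-spin limit (t₂g³ eg²) the orbital term is 0.0Δ_oct = 0 cm⁻¹, with no excess pairing.
Low-spin: t₂g⁵ eg⁰, orbital CFSE = -2.0Δ_oct = -16660 cm⁻¹; plus 2 excess pairs × P = +38220 cm⁻¹; total 21560 cm⁻¹.
The difference is 21560 − (0) = 21560 cm⁻¹, so high-spin lies lower.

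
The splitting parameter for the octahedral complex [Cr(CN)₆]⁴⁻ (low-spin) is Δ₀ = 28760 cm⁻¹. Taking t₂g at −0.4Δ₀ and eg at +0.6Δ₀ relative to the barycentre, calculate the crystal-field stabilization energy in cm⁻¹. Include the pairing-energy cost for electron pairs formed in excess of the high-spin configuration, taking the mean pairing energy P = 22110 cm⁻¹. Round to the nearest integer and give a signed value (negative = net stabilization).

-23906

Each CN⁻ contributes -1; 6 × (-1) = -6. With overall charge -4, Cr is in the +2 oxidation state.
Group 6 minus oxidation state +2 gives a d⁴ configuration for Cr²⁺.
Configuration: t₂g⁴ eg⁰.
CFSE(orbital) = 4×(-0.4Δ₀) + 0×(0.6Δ₀) = -1.6Δ₀; with Δ₀ = 28760 cm⁻¹ that is -46016 cm⁻¹.
High-spin d⁴ would be t₂g³ eg¹ with 0 pairs; low-spin has 1, so 1 excess pair costs +1P = +22110 cm⁻¹.
Overall CFSE = -46016 + 22110 = -23906 cm⁻¹.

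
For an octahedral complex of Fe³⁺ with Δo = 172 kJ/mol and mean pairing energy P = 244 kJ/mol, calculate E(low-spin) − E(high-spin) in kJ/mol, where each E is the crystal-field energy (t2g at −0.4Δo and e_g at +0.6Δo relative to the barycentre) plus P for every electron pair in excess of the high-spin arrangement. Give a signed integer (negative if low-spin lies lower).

Fe³⁺: group 8, so d-count = 8 − 3 = 5.
High-spin d⁵ fills as t2g^3 e_g^2 with CFSE 3(−0.4) + 2(+0.6) = 0.0Δo = 0 kJ/mol.
For low-spin the configuration is t2g^5 e_g^0: orbital energy -2.0 × 172 = -344 kJ/mol, and 2 additional pairs relative to high-spin add 488 kJ/mol, giving 144 kJ/mol.
The difference is 144 − (0) = 144 kJ/mol, so high-spin lies lower.

144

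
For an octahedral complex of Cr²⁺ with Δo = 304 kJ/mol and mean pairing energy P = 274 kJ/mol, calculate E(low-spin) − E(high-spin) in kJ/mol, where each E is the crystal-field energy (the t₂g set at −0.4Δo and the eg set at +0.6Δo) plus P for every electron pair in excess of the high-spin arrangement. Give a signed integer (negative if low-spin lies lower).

-30

Cr is in group 6, so Cr²⁺ is d⁴ (6 − 2 = 4).
High-spin d⁴ fills as t₂g³ eg¹ with CFSE 3(−0.4) + 1(+0.6) = -0.6Δo = -182 kJ/mol.
Low-spin: t₂g⁴ eg⁰, orbital CFSE = -1.6Δo = -486 kJ/mol; plus 1 excess pair × P = +274 kJ/mol; total -212 kJ/mol.
Thus E(LS) − E(HS) = -30 kJ/mol.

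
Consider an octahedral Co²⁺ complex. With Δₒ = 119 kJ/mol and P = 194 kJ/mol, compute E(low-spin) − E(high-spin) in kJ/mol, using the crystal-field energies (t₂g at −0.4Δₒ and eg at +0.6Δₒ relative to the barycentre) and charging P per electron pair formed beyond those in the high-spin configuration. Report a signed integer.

75

Group 9 minus oxidation state +2 gives a d⁷ configuration for Co²⁺.
High-spin d⁷ fills as t₂g⁵ eg² with CFSE 5(−0.4) + 2(+0.6) = -0.8Δₒ = -95 kJ/mol.
Low-spin t₂g⁶ eg¹ gives -1.8Δₒ = -214 kJ/mol, but forming 1 extra pair costs 1P = 194 kJ/mol, so E(LS) = -214 + 194 = -20 kJ/mol.
The difference is -20 − (-95) = 75 kJ/mol, so high-spin lies lower.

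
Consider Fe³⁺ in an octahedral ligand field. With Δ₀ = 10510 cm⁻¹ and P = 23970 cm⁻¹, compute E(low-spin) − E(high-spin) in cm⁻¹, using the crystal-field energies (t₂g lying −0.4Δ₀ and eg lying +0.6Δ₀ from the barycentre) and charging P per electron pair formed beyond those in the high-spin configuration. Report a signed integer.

26920

Fe sits in group 8; removing 3 electrons leaves Fe³⁺ with 8 − 3 = 5 d electrons.
In the high-spin limit (t₂g³ eg²) the orbital term is 0.0Δ₀ = 0 cm⁻¹, with no excess pairing.
For low-spin the configuration is t₂g⁵ eg⁰: orbital energy -2.0 × 10510 = -21020 cm⁻¹, and 2 additional pairs relative to high-spin add 47940 cm⁻¹, giving 26920 cm⁻¹.
E(LS) − E(HS) = 26920 − (0) = 26920 cm⁻¹.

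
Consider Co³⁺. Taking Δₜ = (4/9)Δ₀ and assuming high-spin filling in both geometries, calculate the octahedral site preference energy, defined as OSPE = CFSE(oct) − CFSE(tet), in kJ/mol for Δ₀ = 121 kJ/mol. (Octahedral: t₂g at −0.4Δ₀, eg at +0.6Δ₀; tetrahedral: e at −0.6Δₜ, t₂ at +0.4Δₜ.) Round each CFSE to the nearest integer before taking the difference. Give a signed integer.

Group 9 minus oxidation state +3 gives a d⁶ configuration for Co³⁺.
Octahedral high-spin t₂g⁴ eg²: CFSE = -0.4 × 121 = -48 kJ/mol.
Tetrahedral: e³ t₂³, CFSE = 3(−0.6) + 3(+0.4) = -0.6Δₜ = -0.6 × (4/9) × 121 = -32 kJ/mol.
OSPE = -48 − (-32) = -16 kJ/mol.

-16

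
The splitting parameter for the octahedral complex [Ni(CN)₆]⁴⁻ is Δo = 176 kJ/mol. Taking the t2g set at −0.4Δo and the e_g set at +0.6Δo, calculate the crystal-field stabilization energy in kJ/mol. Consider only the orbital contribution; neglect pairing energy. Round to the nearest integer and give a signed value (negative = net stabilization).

-211

Each CN⁻ contributes -1; 6 × (-1) = -6. With overall charge -4, Ni is in the +2 oxidation state.
Ni sits in group 10; removing 2 electrons leaves Ni²⁺ with 10 − 2 = 8 d electrons.
The d⁸ electrons fill as t2g^6 e_g^2.
CFSE(orbital) = 6×(-0.4Δo) + 2×(0.6Δo) = -1.2Δo; with Δo = 176 kJ/mol that is -211 kJ/mol.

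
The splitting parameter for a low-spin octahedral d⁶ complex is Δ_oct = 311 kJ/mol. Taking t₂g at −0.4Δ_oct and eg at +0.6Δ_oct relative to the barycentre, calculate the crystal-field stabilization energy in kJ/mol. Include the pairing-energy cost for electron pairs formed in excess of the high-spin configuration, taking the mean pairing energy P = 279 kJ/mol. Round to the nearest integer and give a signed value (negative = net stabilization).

-188

Electron filling gives t₂g⁶ eg⁰.
The orbital stabilization is -2.4Δ_oct = -2.4 × 311 = -746 kJ/mol.
Pairing penalty: 3 pairs vs 1 in the high-spin reference → 2 extra × P = 558 kJ/mol.
Overall CFSE = -746 + 558 = -188 kJ/mol.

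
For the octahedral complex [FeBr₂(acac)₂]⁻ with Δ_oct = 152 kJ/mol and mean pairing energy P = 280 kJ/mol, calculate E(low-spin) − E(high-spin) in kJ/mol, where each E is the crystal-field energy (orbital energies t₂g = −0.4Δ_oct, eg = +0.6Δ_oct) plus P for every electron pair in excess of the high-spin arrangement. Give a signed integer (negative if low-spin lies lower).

Ligand charges: 2×(-1) from Br⁻ and 2×(-1) from acac⁻ sum to -4; with overall charge -1, Fe is +3.
Fe sits in group 8; removing 3 electrons leaves Fe³⁺ with 8 − 3 = 5 d electrons.
High-spin d⁵ fills as t₂g³ eg² with CFSE 3(−0.4) + 2(+0.6) = 0.0Δ_oct = 0 kJ/mol.
For low-spin the configuration is t₂g⁵ eg⁰: orbital energy -2.0 × 152 = -304 kJ/mol, and 2 additional pairs relative to high-spin add 560 kJ/mol, giving 256 kJ/mol.
E(LS) − E(HS) = 256 − (0) = 256 kJ/mol.

256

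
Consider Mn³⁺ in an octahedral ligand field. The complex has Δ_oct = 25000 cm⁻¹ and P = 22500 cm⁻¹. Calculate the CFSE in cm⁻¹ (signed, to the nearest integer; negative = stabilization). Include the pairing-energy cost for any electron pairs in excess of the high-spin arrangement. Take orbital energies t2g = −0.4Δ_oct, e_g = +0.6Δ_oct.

-17500

Mn is in group 7, so Mn³⁺ is d⁴ (7 − 3 = 4).
Here Δ_oct > P (25000 > 22500), so the low-spin state is favoured.
Configuration: t2g^4 e_g^0.
Orbital CFSE = -1.6Δ_oct = -1.6 × 25000 = -40000 cm⁻¹.
Excess pairs vs high-spin: 1 − 0 = 1; pairing cost = +22500 cm⁻¹.
Net CFSE = -40000 + 22500 = -17500 cm⁻¹.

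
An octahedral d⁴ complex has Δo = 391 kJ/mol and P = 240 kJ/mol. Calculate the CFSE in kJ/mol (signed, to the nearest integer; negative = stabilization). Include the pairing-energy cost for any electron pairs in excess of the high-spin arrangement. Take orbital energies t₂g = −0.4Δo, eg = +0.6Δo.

Since Δo = 391 kJ/mol > P = 240 kJ/mol, the complex adopts the low-spin configuration.
Configuration: t₂g⁴ eg⁰.
Orbital CFSE = -1.6Δo = -1.6 × 391 = -626 kJ/mol.
Excess pairs vs high-spin: 1 − 0 = 1; pairing cost = +240 kJ/mol.
Net CFSE = -626 + 240 = -386 kJ/mol.

-386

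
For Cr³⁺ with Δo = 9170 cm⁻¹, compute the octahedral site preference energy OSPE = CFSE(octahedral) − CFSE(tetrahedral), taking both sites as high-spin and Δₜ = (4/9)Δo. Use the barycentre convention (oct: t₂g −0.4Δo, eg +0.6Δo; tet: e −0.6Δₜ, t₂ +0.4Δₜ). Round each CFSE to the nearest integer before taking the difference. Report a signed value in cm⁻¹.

-7744

Cr sits in group 6; removing 3 electrons leaves Cr³⁺ with 6 − 3 = 3 d electrons.
Octahedral high-spin t₂g³ eg⁰: CFSE = -1.2 × 9170 = -11004 cm⁻¹.
Tetrahedral: e² t₂¹, CFSE = 2(−0.6) + 1(+0.4) = -0.8Δₜ = -0.8 × (4/9) × 9170 = -3260 cm⁻¹.
Subtracting, OSPE = -11004 − (-3260) = -7744 cm⁻¹.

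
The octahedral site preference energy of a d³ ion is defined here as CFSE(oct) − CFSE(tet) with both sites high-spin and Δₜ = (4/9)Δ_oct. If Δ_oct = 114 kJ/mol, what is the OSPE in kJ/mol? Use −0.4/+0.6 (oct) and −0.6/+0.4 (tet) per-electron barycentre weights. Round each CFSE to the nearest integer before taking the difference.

-96

In an octahedral site d³ (HS) is t₂g³ eg⁰, giving CFSE(oct) = -1.2Δ_oct = -137 kJ/mol.
Tetrahedral: e² t₂¹, CFSE = 2(−0.6) + 1(+0.4) = -0.8Δₜ = -0.8 × (4/9) × 114 = -41 kJ/mol.
Subtracting, OSPE = -137 − (-41) = -96 kJ/mol.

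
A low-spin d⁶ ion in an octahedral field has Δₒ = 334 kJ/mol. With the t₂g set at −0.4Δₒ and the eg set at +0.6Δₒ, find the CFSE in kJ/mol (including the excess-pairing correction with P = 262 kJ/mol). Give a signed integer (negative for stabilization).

The d⁶ electrons fill as t₂g⁶ eg⁰.
The orbital stabilization is -2.4Δₒ = -2.4 × 334 = -802 kJ/mol.
Relative to high-spin t₂g⁴ eg² (1 paired), the low-spin configuration has 2 additional pairs, contributing +2 × 262 = +524 kJ/mol.
Net CFSE = -802 + 524 = -278 kJ/mol.

-278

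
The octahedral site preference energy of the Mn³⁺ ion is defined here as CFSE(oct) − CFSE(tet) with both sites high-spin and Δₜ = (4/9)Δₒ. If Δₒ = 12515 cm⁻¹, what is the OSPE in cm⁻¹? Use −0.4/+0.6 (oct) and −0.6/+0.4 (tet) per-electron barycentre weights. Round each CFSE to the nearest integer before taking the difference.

Mn is in group 7, so Mn³⁺ is d⁴ (7 − 3 = 4).
Octahedral (high-spin): t2g^3 e_g^1, CFSE = 3(−0.4) + 1(+0.6) = -0.6Δₒ = -0.6 × 12515 = -7509 cm⁻¹.
Tetrahedral e^2 t2^2 gives -0.4Δₜ = -0.4 × (4/9) × 12515 = -2225 cm⁻¹.
OSPE = -7509 − (-2225) = -5284 cm⁻¹.

-5284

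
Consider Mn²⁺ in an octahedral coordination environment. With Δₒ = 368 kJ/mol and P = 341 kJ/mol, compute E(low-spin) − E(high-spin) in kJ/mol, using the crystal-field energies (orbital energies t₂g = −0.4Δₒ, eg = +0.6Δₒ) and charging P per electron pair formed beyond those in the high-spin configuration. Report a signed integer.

Mn²⁺: group 7, so d-count = 7 − 2 = 5.
High-spin d⁵ fills as t₂g³ eg² with CFSE 3(−0.4) + 2(+0.6) = 0.0Δₒ = 0 kJ/mol.
For low-spin the configuration is t₂g⁵ eg⁰: orbital energy -2.0 × 368 = -736 kJ/mol, and 2 additional pairs relative to high-spin add 682 kJ/mol, giving -54 kJ/mol.
E(LS) − E(HS) = -54 − (0) = -54 kJ/mol.

-54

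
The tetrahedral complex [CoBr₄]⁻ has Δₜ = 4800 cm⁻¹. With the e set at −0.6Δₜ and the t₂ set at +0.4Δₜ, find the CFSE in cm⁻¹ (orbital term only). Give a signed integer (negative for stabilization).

-2880

Each Br⁻ contributes -1; 4 × (-1) = -4. With overall charge -1, Co is in the +3 oxidation state.
Group 9 minus oxidation state +3 gives a d⁶ configuration for Co³⁺.
With tetrahedral geometry the complex is necessarily high-spin.
Electron filling gives e³ t₂³.
CFSE(orbital) = 3×(-0.6Δₜ) + 3×(0.4Δₜ) = -0.6Δₜ; with Δₜ = 4800 cm⁻¹ that is -2880 cm⁻¹.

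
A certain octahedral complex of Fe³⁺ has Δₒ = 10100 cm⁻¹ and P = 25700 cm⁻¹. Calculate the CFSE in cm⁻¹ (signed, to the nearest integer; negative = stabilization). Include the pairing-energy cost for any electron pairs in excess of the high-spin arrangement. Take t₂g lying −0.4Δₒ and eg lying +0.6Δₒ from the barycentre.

Fe³⁺: group 8, so d-count = 8 − 3 = 5.
With Δₒ < P the complex is high-spin.
Configuration: t₂g³ eg².
Orbital CFSE = 0.0Δₒ = 0.0 × 10100 = 0 cm⁻¹.
High-spin has no excess pairs, so no pairing correction applies.

0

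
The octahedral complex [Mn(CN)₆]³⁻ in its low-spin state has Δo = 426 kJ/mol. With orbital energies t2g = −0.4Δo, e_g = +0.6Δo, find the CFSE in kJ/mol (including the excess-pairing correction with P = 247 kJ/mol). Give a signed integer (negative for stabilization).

-435

Each CN⁻ contributes -1; 6 × (-1) = -6. With overall charge -3, Mn is in the +3 oxidation state.
Group 7 minus oxidation state +3 gives a d⁴ configuration for Mn³⁺.
The d⁴ electrons fill as t2g^4 e_g^0.
Orbital CFSE = 4(-0.4) + 0(0.6) = -1.6Δo = -1.6 × 426 = -682 kJ/mol.
High-spin d⁴ would be t2g^3 e_g^1 with 0 pairs; low-spin has 1, so 1 excess pair costs +1P = +247 kJ/mol.
Combining: -682 + 247 = -435 kJ/mol.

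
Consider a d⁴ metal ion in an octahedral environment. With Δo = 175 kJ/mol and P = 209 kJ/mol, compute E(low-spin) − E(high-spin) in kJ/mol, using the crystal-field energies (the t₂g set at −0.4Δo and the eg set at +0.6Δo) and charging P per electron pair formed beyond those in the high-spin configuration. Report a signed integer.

High-spin: t₂g³ eg¹, CFSE = -0.6Δo = -105 kJ/mol.
For low-spin the configuration is t₂g⁴ eg⁰: orbital energy -1.6 × 175 = -280 kJ/mol, and 1 additional pair relative to high-spin adds 209 kJ/mol, giving -71 kJ/mol.
Thus E(LS) − E(HS) = 34 kJ/mol.

34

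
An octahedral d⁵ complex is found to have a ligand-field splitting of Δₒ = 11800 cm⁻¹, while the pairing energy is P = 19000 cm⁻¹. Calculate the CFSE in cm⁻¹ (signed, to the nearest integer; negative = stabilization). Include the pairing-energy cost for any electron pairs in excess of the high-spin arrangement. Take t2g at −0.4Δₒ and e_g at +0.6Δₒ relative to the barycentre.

Δₒ < P, so pairing is avoided: the ground state is high-spin.
Filling d⁵ accordingly: t2g^3 e_g^2.
Orbital CFSE = 0.0Δₒ = 0.0 × 11800 = 0 cm⁻¹.
High-spin has no excess pairs, so no pairing correction applies.

0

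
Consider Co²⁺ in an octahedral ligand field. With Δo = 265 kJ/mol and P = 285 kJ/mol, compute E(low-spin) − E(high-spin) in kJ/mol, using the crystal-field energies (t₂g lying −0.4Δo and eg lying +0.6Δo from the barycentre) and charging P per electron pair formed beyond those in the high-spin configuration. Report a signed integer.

20

Co is in group 9, so Co²⁺ is d⁷ (9 − 2 = 7).
High-spin d⁷ fills as t₂g⁵ eg² with CFSE 5(−0.4) + 2(+0.6) = -0.8Δo = -212 kJ/mol.
Low-spin t₂g⁶ eg¹ gives -1.8Δo = -477 kJ/mol, but forming 1 extra pair costs 1P = 285 kJ/mol, so E(LS) = -477 + 285 = -192 kJ/mol.
The difference is -192 − (-212) = 20 kJ/mol, so high-spin lies lower.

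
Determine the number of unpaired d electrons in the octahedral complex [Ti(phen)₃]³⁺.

phen is neutral, so the +3 overall charge sits on Ti: oxidation state +3.
Ti is in group 4, so Ti³⁺ is d¹ (4 − 3 = 1).
For octahedral d¹ the high- and low-spin configurations coincide.
Configuration: t₂g¹ eg⁰, giving 1 unpaired electron.

1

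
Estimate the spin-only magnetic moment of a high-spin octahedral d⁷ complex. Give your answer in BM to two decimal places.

3.87 BM

Configuration: t2g^5 e_g^2 → 3 unpaired electrons.
μ(spin-only) = √[3(3+2)] = √15 ≈ 3.87 BM.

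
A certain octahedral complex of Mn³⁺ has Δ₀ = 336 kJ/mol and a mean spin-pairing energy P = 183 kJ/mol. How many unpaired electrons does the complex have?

2

Mn sits in group 7; removing 3 electrons leaves Mn³⁺ with 7 − 3 = 4 d electrons.
Since Δ₀ = 336 kJ/mol > P = 183 kJ/mol, the complex adopts the low-spin configuration.
That gives t2g^4 e_g^0.
Unpaired electrons: 2.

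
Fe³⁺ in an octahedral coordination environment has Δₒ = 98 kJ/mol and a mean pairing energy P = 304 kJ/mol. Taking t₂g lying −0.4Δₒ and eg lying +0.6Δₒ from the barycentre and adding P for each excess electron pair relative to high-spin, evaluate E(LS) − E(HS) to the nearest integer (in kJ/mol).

Fe³⁺: group 8, so d-count = 8 − 3 = 5.
High-spin d⁵ fills as t₂g³ eg² with CFSE 3(−0.4) + 2(+0.6) = 0.0Δₒ = 0 kJ/mol.
For low-spin the configuration is t₂g⁵ eg⁰: orbital energy -2.0 × 98 = -196 kJ/mol, and 2 additional pairs relative to high-spin add 608 kJ/mol, giving 412 kJ/mol.
The difference is 412 − (0) = 412 kJ/mol, so high-spin lies lower.

412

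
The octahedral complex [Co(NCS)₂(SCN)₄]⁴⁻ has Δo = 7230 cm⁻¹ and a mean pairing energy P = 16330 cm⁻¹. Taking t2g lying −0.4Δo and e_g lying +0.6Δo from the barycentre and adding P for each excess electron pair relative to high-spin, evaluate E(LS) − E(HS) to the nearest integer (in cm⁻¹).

9100

Ligand charges: 2×(-1) from NCS⁻ and 4×(-1) from SCN⁻ sum to -6; with overall charge -4, Co is +2.
Co is in group 9, so Co²⁺ is d⁷ (9 − 2 = 7).
High-spin d⁷ fills as t2g^5 e_g^2 with CFSE 5(−0.4) + 2(+0.6) = -0.8Δo = -5784 cm⁻¹.
For low-spin the configuration is t2g^6 e_g^1: orbital energy -1.8 × 7230 = -13014 cm⁻¹, and 1 additional pair relative to high-spin adds 16330 cm⁻¹, giving 3316 cm⁻¹.
The difference is 3316 − (-5784) = 9100 cm⁻¹, so high-spin lies lower.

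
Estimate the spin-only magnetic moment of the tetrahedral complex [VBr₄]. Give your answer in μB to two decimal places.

Each Br⁻ contributes -1; 4 × (-1) = -4. With overall charge +0, V is in the +4 oxidation state.
V⁴⁺: group 5, so d-count = 5 − 4 = 1.
With tetrahedral geometry the complex is necessarily high-spin.
Configuration: e¹ t₂⁰ → 1 unpaired electron.
μ(spin-only) = √[1(1+2)] = √3 ≈ 1.73 μB.

1.73 μB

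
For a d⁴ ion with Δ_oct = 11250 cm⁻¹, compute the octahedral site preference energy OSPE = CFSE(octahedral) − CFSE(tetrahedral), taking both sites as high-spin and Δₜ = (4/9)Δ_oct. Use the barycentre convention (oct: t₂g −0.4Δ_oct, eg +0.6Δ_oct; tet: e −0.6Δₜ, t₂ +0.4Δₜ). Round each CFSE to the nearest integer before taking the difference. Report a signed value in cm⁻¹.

-4750

Octahedral (high-spin): t₂g³ eg¹, CFSE = 3(−0.4) + 1(+0.6) = -0.6Δ_oct = -0.6 × 11250 = -6750 cm⁻¹.
Tetrahedral: e² t₂², CFSE = 2(−0.6) + 2(+0.4) = -0.4Δₜ = -0.4 × (4/9) × 11250 = -2000 cm⁻¹.
OSPE = -6750 − (-2000) = -4750 cm⁻¹.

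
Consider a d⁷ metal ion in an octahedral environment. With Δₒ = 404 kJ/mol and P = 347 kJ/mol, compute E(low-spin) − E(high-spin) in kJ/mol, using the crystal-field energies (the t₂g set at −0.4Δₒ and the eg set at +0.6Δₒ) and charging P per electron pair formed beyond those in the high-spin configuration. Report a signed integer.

In the high-spin limit (t₂g⁵ eg²) the orbital term is -0.8Δₒ = -323 kJ/mol, with no excess pairing.
Low-spin t₂g⁶ eg¹ gives -1.8Δₒ = -727 kJ/mol, but forming 1 extra pair costs 1P = 347 kJ/mol, so E(LS) = -727 + 347 = -380 kJ/mol.
The difference is -380 − (-323) = -57 kJ/mol, so low-spin lies lower.

-57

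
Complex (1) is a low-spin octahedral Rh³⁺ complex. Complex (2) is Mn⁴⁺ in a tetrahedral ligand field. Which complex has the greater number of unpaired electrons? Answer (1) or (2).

(1): Rh sits in group 9; removing 3 electrons leaves Rh³⁺ with 9 − 3 = 6 d electrons; t2g^6 e_g^0 → 0 unpaired.
(2): Group 7 minus oxidation state +4 gives a d³ configuration for Mn⁴⁺; Tetrahedral fields are weak (Δₜ ≈ 4/9 Δₒ), so electrons fill high-spin; e^2 t2^1 → 3 unpaired.
So (2) has more unpaired electrons.

(2)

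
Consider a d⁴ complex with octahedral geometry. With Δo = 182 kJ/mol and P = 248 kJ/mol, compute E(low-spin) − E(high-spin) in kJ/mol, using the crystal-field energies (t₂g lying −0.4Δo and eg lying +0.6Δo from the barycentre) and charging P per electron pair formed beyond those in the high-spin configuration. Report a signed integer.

High-spin: t₂g³ eg¹, CFSE = -0.6Δo = -109 kJ/mol.
Low-spin: t₂g⁴ eg⁰, orbital CFSE = -1.6Δo = -291 kJ/mol; plus 1 excess pair × P = +248 kJ/mol; total -43 kJ/mol.
The difference is -43 − (-109) = 66 kJ/mol, so high-spin lies lower.

66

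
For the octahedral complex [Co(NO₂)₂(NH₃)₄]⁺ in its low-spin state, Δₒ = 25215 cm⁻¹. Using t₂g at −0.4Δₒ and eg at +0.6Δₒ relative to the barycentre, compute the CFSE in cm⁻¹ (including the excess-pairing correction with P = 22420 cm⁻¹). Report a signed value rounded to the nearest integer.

Ligand charges: 2×(-1) from NO₂⁻ and 4×(+0) from NH₃ sum to -2; with overall charge +1, Co is +3.
Group 9 minus oxidation state +3 gives a d⁶ configuration for Co³⁺.
Electron filling gives t₂g⁶ eg⁰.
Orbital CFSE = 6(-0.4) + 0(0.6) = -2.4Δₒ = -2.4 × 25215 = -60516 cm⁻¹.
Relative to high-spin t₂g⁴ eg² (1 paired), the low-spin configuration has 2 additional pairs, contributing +2 × 22420 = +44840 cm⁻¹.
Net CFSE = -60516 + 44840 = -15676 cm⁻¹.

-15676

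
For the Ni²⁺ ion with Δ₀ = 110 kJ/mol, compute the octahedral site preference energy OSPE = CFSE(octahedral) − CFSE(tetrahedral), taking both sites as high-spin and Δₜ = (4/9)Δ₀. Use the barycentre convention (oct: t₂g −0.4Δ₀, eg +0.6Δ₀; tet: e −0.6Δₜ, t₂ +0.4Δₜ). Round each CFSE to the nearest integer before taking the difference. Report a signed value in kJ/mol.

-93

Ni is in group 10, so Ni²⁺ is d⁸ (10 − 2 = 8).
Octahedral high-spin t2g^6 e_g^2: CFSE = -1.2 × 110 = -132 kJ/mol.
In a tetrahedral site the filling is e^4 t2^4: CFSE(tet) = -0.8Δₜ = -0.8 × (4/9)(110) = -39 kJ/mol.
OSPE = CFSE(oct) − CFSE(tet) = -132 − (-39) = -93 kJ/mol.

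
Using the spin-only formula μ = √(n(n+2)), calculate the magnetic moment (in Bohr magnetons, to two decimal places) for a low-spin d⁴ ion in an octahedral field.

Configuration: t2g^4 e_g^0 → 2 unpaired electrons.
μ(spin-only) = √[2(2+2)] = √8 ≈ 2.83 Bohr magnetons.

2.83 Bohr magnetons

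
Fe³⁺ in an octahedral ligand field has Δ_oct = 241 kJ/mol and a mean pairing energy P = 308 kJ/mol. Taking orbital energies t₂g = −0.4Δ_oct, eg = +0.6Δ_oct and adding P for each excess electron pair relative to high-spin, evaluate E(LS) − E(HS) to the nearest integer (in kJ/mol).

Group 8 minus oxidation state +3 gives a d⁵ configuration for Fe³⁺.
In the high-spin limit (t₂g³ eg²) the orbital term is 0.0Δ_oct = 0 kJ/mol, with no excess pairing.
For low-spin the configuration is t₂g⁵ eg⁰: orbital energy -2.0 × 241 = -482 kJ/mol, and 2 additional pairs relative to high-spin add 616 kJ/mol, giving 134 kJ/mol.
E(LS) − E(HS) = 134 − (0) = 134 kJ/mol.

134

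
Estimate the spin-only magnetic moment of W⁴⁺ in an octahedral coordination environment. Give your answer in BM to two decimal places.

W is in group 6, so W⁴⁺ is d² (6 − 4 = 2).
Configuration: t₂g² eg⁰ → 2 unpaired electrons.
μ(spin-only) = √[2(2+2)] = √8 ≈ 2.83 BM.

2.83 BM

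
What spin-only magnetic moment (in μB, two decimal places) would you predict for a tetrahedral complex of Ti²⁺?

2.83 μB

Ti sits in group 4; removing 2 electrons leaves Ti²⁺ with 4 − 2 = 2 d electrons.
With tetrahedral geometry the complex is necessarily high-spin.
Configuration: e² t₂⁰ → 2 unpaired electrons.
μ(spin-only) = √[2(2+2)] = √8 ≈ 2.83 μB.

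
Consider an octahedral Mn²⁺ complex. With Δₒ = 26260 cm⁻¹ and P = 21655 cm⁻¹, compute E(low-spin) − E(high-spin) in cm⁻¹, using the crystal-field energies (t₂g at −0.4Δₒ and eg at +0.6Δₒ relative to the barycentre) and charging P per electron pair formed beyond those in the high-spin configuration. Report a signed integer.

Mn²⁺: group 7, so d-count = 7 − 2 = 5.
High-spin d⁵ fills as t₂g³ eg² with CFSE 3(−0.4) + 2(+0.6) = 0.0Δₒ = 0 cm⁻¹.
For low-spin the configuration is t₂g⁵ eg⁰: orbital energy -2.0 × 26260 = -52520 cm⁻¹, and 2 additional pairs relative to high-spin add 43310 cm⁻¹, giving -9210 cm⁻¹.
Thus E(LS) − E(HS) = -9210 cm⁻¹.

-9210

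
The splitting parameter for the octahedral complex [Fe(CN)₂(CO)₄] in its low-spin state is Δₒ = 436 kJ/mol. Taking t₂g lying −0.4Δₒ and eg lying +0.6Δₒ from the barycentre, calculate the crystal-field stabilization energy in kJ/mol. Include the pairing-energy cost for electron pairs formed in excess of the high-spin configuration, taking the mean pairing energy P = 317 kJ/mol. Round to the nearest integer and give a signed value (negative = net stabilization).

Ligand charges: 2×(-1) from CN⁻ and 4×(+0) from CO sum to -2; with overall charge +0, Fe is +2.
Fe sits in group 8; removing 2 electrons leaves Fe²⁺ with 8 − 2 = 6 d electrons.
Configuration: t₂g⁶ eg⁰.
CFSE(orbital) = 6×(-0.4Δₒ) + 0×(0.6Δₒ) = -2.4Δₒ; with Δₒ = 436 kJ/mol that is -1046 kJ/mol.
High-spin d⁶ would be t₂g⁴ eg² with 1 pair; low-spin has 3, so 2 excess pairs cost +2P = +634 kJ/mol.
Combining: -1046 + 634 = -412 kJ/mol.

-412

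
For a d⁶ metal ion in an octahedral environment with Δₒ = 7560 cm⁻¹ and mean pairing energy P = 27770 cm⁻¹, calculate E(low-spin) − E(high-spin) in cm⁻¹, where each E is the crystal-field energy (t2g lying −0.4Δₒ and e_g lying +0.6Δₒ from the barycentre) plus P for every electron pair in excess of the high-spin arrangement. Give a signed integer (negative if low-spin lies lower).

40420

In the high-spin limit (t2g^4 e_g^2) the orbital term is -0.4Δₒ = -3024 cm⁻¹, with no excess pairing.
Low-spin t2g^6 e_g^0 gives -2.4Δₒ = -18144 cm⁻¹, but forming 2 extra pairs costs 2P = 55540 cm⁻¹, so E(LS) = -18144 + 55540 = 37396 cm⁻¹.
The difference is 37396 − (-3024) = 40420 cm⁻¹, so high-spin lies lower.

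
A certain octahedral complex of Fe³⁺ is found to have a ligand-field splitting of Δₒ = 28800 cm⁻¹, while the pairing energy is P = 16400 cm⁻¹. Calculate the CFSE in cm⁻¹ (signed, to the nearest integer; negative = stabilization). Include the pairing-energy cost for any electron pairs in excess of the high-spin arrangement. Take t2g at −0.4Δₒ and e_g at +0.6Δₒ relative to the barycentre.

-24800

Group 8 minus oxidation state +3 gives a d⁵ configuration for Fe³⁺.
With Δₒ > P the complex is low-spin.
Filling d⁵ accordingly: t2g^5 e_g^0.
Orbital CFSE = -2.0Δₒ = -2.0 × 28800 = -57600 cm⁻¹.
Excess pairs vs high-spin: 2 − 0 = 2; pairing cost = +32800 cm⁻¹.
Net CFSE = -57600 + 32800 = -24800 cm⁻¹.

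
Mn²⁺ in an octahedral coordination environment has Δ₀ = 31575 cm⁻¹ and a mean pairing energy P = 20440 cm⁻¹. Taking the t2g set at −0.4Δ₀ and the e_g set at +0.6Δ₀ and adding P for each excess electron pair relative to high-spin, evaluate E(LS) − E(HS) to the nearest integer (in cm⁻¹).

-22270

Group 7 minus oxidation state +2 gives a d⁵ configuration for Mn²⁺.
In the high-spin limit (t2g^3 e_g^2) the orbital term is 0.0Δ₀ = 0 cm⁻¹, with no excess pairing.
Low-spin: t2g^5 e_g^0, orbital CFSE = -2.0Δ₀ = -63150 cm⁻¹; plus 2 excess pairs × P = +40880 cm⁻¹; total -22270 cm⁻¹.
The difference is -22270 − (0) = -22270 cm⁻¹, so low-spin lies lower.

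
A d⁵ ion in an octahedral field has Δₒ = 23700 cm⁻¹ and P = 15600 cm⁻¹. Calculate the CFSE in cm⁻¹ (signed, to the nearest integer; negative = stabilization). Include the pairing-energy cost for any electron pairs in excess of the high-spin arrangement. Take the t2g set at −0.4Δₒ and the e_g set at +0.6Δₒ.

-16200

With Δₒ > P the complex is low-spin.
That gives t2g^5 e_g^0.
Orbital CFSE = -2.0Δₒ = -2.0 × 23700 = -47400 cm⁻¹.
Excess pairs vs high-spin: 2 − 0 = 2; pairing cost = +31200 cm⁻¹.
Net CFSE = -47400 + 31200 = -16200 cm⁻¹.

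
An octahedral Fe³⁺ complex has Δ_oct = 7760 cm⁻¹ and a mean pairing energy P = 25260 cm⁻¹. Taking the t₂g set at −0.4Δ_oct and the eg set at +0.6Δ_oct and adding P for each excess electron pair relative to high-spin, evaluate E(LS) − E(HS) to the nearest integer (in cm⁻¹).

Fe sits in group 8; removing 3 electrons leaves Fe³⁺ with 8 − 3 = 5 d electrons.
High-spin d⁵ fills as t₂g³ eg² with CFSE 3(−0.4) + 2(+0.6) = 0.0Δ_oct = 0 cm⁻¹.
For low-spin the configuration is t₂g⁵ eg⁰: orbital energy -2.0 × 7760 = -15520 cm⁻¹, and 2 additional pairs relative to high-spin add 50520 cm⁻¹, giving 35000 cm⁻¹.
Thus E(LS) − E(HS) = 35000 cm⁻¹.

35000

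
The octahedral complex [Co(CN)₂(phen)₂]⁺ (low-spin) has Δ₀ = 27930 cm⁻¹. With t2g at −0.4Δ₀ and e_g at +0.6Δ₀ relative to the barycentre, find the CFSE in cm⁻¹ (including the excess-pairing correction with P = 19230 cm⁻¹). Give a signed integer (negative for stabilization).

-28572

Ligand charges: 2×(-1) from CN⁻ and 2×(+0) from phen sum to -2; with overall charge +1, Co is +3.
Co is in group 9, so Co³⁺ is d⁶ (9 − 3 = 6).
Electron filling gives t2g^6 e_g^0.
Orbital CFSE = 6(-0.4) + 0(0.6) = -2.4Δ₀ = -2.4 × 27930 = -67032 cm⁻¹.
High-spin d⁶ would be t2g^4 e_g^2 with 1 pair; low-spin has 3, so 2 excess pairs cost +2P = +38460 cm⁻¹.
Overall CFSE = -67032 + 38460 = -28572 cm⁻¹.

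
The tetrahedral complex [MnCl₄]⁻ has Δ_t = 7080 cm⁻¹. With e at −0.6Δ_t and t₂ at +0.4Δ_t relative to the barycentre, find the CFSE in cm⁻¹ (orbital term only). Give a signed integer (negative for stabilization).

-2832

Each Cl⁻ contributes -1; 4 × (-1) = -4. With overall charge -1, Mn is in the +3 oxidation state.
Mn sits in group 7; removing 3 electrons leaves Mn³⁺ with 7 − 3 = 4 d electrons.
With tetrahedral geometry the complex is necessarily high-spin.
The d⁴ electrons fill as e² t₂².
The orbital stabilization is -0.4Δ_t = -0.4 × 7080 = -2832 cm⁻¹.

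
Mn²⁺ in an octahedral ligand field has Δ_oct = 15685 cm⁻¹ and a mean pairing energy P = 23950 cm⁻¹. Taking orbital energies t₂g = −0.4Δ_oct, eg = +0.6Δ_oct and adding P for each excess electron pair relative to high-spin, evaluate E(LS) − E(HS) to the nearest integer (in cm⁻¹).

16530

Mn is in group 7, so Mn²⁺ is d⁵ (7 − 2 = 5).
High-spin d⁵ fills as t₂g³ eg² with CFSE 3(−0.4) + 2(+0.6) = 0.0Δ_oct = 0 cm⁻¹.
Low-spin t₂g⁵ eg⁰ gives -2.0Δ_oct = -31370 cm⁻¹, but forming 2 extra pairs costs 2P = 47900 cm⁻¹, so E(LS) = -31370 + 47900 = 16530 cm⁻¹.
Thus E(LS) − E(HS) = 16530 cm⁻¹.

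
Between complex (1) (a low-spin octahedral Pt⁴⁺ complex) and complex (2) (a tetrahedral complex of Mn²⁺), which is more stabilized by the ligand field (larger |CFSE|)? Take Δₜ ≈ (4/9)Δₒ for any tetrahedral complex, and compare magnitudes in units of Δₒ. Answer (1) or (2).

(1): Pt is in group 10, so Pt⁴⁺ is d⁶ (10 − 4 = 6); t₂g⁶ eg⁰, CFSE = -2.4Δₒ.
(2): Group 7 minus oxidation state +2 gives a d⁵ configuration for Mn²⁺; Tetrahedral fields are weak (Δₜ ≈ 4/9 Δₒ), so electrons fill high-spin; e² t₂³, CFSE = 0.0Δₜ ≈ 0.00Δₒ.
So (1) has the larger |CFSE|.

(1)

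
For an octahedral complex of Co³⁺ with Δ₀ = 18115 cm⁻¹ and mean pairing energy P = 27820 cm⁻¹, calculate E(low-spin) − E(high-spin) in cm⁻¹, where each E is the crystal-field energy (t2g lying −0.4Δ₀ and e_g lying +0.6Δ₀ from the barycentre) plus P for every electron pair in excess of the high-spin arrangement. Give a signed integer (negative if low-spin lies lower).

19410

Co³⁺: group 9, so d-count = 9 − 3 = 6.
High-spin: t2g^4 e_g^2, CFSE = -0.4Δ₀ = -7246 cm⁻¹.
Low-spin: t2g^6 e_g^0, orbital CFSE = -2.4Δ₀ = -43476 cm⁻¹; plus 2 excess pairs × P = +55640 cm⁻¹; total 12164 cm⁻¹.
E(LS) − E(HS) = 12164 − (-7246) = 19410 cm⁻¹.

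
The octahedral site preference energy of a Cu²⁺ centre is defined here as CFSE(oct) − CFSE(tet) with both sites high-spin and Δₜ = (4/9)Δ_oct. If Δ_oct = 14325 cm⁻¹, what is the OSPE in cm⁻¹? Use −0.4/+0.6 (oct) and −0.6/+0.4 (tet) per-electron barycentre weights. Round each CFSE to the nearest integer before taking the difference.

Cu sits in group 11; removing 2 electrons leaves Cu²⁺ with 11 − 2 = 9 d electrons.
Octahedral (high-spin): t₂g⁶ eg³, CFSE = 6(−0.4) + 3(+0.6) = -0.6Δ_oct = -0.6 × 14325 = -8595 cm⁻¹.
Tetrahedral: e⁴ t₂⁵, CFSE = 4(−0.6) + 5(+0.4) = -0.4Δₜ = -0.4 × (4/9) × 14325 = -2547 cm⁻¹.
OSPE = -8595 − (-2547) = -6048 cm⁻¹.

-6048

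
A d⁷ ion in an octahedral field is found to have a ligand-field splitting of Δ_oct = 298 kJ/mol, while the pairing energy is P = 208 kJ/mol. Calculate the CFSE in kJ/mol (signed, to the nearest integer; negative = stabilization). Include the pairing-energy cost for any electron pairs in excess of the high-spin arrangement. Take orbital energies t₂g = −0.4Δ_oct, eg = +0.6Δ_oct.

-328

Since Δ_oct = 298 kJ/mol > P = 208 kJ/mol, the complex adopts the low-spin configuration.
Configuration: t₂g⁶ eg¹.
Orbital CFSE = -1.8Δ_oct = -1.8 × 298 = -536 kJ/mol.
Excess pairs vs high-spin: 3 − 2 = 1; pairing cost = +208 kJ/mol.
Net CFSE = -536 + 208 = -328 kJ/mol.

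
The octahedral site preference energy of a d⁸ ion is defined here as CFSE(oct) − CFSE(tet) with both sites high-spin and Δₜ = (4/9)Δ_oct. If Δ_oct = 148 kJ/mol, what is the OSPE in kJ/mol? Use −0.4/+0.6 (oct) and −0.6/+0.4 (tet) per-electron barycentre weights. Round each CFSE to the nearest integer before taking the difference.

-125

Octahedral (high-spin): t2g^6 e_g^2, CFSE = 6(−0.4) + 2(+0.6) = -1.2Δ_oct = -1.2 × 148 = -178 kJ/mol.
In a tetrahedral site the filling is e^4 t2^4: CFSE(tet) = -0.8Δₜ = -0.8 × (4/9)(148) = -53 kJ/mol.
Subtracting, OSPE = -178 − (-53) = -125 kJ/mol.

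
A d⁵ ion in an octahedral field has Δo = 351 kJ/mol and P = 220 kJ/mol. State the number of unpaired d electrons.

With Δo > P the complex is low-spin.
Configuration: t2g^5 e_g^0.
Unpaired electrons: 1.

1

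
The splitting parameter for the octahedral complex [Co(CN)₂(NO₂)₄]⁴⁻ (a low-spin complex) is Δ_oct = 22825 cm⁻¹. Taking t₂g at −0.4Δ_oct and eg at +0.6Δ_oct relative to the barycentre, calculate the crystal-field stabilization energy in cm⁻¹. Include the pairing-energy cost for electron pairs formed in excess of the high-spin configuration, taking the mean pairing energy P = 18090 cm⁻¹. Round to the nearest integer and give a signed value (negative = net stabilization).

-22995

Ligand charges: 2×(-1) from CN⁻ and 4×(-1) from NO₂⁻ sum to -6; with overall charge -4, Co is +2.
Group 9 minus oxidation state +2 gives a d⁷ configuration for Co²⁺.
Configuration: t₂g⁶ eg¹.
The orbital stabilization is -1.8Δ_oct = -1.8 × 22825 = -41085 cm⁻¹.
Relative to high-spin t₂g⁵ eg² (2 paired), the low-spin configuration has 1 additional pair, contributing +1 × 18090 = +18090 cm⁻¹.
Overall CFSE = -41085 + 18090 = -22995 cm⁻¹.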